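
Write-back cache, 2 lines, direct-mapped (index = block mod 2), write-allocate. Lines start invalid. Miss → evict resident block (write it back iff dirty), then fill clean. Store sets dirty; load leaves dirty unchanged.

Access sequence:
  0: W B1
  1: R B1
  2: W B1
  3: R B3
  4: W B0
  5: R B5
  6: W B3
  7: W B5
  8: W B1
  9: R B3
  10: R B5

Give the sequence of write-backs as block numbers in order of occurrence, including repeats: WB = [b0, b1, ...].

0: W B1 -> L1 miss  d=D]
1: R B1 -> L1 hit  d=D]
2: W B1 -> L1 hit  d=D]
3: R B3 -> L1 miss wb->B1  d=-]
4: W B0 -> L0 miss  d=D]
5: R B5 -> L1 miss  d=-]
6: W B3 -> L1 miss  d=D]
7: W B5 -> L1 miss wb->B3  d=D]
8: W B1 -> L1 miss wb->B5  d=D]
9: R B3 -> L1 miss wb->B1  d=-]
10: R B5 -> L1 miss  d=-]

WB = [1, 3, 5, 1]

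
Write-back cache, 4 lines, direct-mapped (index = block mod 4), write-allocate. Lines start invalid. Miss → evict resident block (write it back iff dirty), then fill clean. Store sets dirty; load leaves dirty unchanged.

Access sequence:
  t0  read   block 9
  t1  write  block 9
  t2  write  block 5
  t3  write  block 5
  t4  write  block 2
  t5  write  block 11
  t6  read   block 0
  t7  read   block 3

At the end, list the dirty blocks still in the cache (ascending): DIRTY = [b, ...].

DIRTY = [2, 5]

0: R B9 -> L1 miss  d=-]
1: W B9 -> L1 hit  d=D]
2: W B5 -> L1 miss wb->B9  d=D]
3: W B5 -> L1 hit  d=D]
4: W B2 -> L2 miss  d=D]
5: W B11 -> L3 miss  d=D]
6: R B0 -> L0 miss  d=-]
7: R B3 -> L3 miss wb->B11  d=-]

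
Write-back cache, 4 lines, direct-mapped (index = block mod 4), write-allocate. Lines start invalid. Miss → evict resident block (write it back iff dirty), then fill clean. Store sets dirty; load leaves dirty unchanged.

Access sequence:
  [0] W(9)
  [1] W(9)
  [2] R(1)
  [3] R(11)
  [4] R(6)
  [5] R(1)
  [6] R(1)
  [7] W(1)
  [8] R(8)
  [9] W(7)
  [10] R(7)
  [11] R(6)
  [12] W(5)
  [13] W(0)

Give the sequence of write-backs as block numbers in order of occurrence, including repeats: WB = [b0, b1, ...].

  0 | W B9 → L1 miss [D]
  1 | W B9 → L1 hit [D]
  2 | R B1 → L1 miss wb→B9 [-]
  3 | R B11 → L3 miss [-]
  4 | R B6 → L2 miss [-]
  5 | R B1 → L1 hit [-]
  6 | R B1 → L1 hit [-]
  7 | W B1 → L1 hit [D]
  8 | R B8 → L0 miss [-]
  9 | W B7 → L3 miss [D]
  10 | R B7 → L3 hit [D]
  11 | R B6 → L2 hit [-]
  12 | W B5 → L1 miss wb→B1 [D]
  13 | W B0 → L0 miss [D]

WB = [9, 1]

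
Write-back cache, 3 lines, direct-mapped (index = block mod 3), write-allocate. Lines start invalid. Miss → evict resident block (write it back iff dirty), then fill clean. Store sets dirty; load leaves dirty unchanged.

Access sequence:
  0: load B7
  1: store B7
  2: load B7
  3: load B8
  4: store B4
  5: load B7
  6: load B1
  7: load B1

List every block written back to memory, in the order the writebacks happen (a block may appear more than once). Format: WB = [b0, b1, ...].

0: R B7 -> L1 miss  d=-]
1: W B7 -> L1 hit  d=D]
2: R B7 -> L1 hit  d=D]
3: R B8 -> L2 miss  d=-]
4: W B4 -> L1 miss wb->B7  d=D]
5: R B7 -> L1 miss wb->B4  d=-]
6: R B1 -> L1 miss  d=-]
7: R B1 -> L1 hit  d=-]

WB = [7, 4]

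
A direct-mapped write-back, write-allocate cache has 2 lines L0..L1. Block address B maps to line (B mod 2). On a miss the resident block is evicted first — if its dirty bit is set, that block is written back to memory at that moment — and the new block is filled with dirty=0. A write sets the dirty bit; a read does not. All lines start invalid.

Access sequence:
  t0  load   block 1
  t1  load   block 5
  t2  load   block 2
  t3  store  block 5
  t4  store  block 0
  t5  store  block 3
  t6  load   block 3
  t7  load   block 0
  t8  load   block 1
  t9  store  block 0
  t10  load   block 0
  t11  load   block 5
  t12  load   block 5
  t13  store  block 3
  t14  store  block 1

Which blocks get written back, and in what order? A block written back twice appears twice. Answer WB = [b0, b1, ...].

0: R B1 -> L1 miss  d=-]
1: R B5 -> L1 miss  d=-]
2: R B2 -> L0 miss  d=-]
3: W B5 -> L1 hit  d=D]
4: W B0 -> L0 miss  d=D]
5: W B3 -> L1 miss wb->B5  d=D]
6: R B3 -> L1 hit  d=D]
7: R B0 -> L0 hit  d=D]
8: R B1 -> L1 miss wb->B3  d=-]
9: W B0 -> L0 hit  d=D]
10: R B0 -> L0 hit  d=D]
11: R B5 -> L1 miss  d=-]
12: R B5 -> L1 hit  d=-]
13: W B3 -> L1 miss  d=D]
14: W B1 -> L1 miss wb->B3  d=D]

WB = [5, 3, 3]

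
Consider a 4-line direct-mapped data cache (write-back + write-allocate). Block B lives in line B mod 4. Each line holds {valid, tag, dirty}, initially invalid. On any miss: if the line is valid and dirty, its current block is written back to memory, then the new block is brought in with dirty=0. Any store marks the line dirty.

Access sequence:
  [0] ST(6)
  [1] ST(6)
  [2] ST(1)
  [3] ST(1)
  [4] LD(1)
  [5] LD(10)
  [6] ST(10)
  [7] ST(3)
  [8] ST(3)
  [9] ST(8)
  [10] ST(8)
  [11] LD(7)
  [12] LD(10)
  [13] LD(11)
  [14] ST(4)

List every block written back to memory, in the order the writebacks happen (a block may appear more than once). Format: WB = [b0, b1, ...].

  0 | W B6 → L2 miss [D]
  1 | W B6 → L2 hit [D]
  2 | W B1 → L1 miss [D]
  3 | W B1 → L1 hit [D]
  4 | R B1 → L1 hit [D]
  5 | R B10 → L2 miss wb→B6 [-]
  6 | W B10 → L2 hit [D]
  7 | W B3 → L3 miss [D]
  8 | W B3 → L3 hit [D]
  9 | W B8 → L0 miss [D]
  10 | W B8 → L0 hit [D]
  11 | R B7 → L3 miss wb→B3 [-]
  12 | R B10 → L2 hit [D]
  13 | R B11 → L3 miss [-]
  14 | W B4 → L0 miss wb→B8 [D]

WB = [6, 3, 8]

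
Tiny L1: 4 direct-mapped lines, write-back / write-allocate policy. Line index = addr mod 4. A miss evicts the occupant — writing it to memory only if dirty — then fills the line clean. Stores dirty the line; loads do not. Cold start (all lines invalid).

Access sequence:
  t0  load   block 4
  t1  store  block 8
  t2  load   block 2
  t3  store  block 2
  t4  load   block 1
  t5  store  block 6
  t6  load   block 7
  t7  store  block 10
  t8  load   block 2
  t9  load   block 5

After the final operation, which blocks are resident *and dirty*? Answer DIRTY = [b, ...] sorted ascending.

  0 | R B4 → L0 miss [-]
  1 | W B8 → L0 miss [D]
  2 | R B2 → L2 miss [-]
  3 | W B2 → L2 hit [D]
  4 | R B1 → L1 miss [-]
  5 | W B6 → L2 miss wb→B2 [D]
  6 | R B7 → L3 miss [-]
  7 | W B10 → L2 miss wb→B6 [D]
  8 | R B2 → L2 miss wb→B10 [-]
  9 | R B5 → L1 miss [-]

DIRTY = [8]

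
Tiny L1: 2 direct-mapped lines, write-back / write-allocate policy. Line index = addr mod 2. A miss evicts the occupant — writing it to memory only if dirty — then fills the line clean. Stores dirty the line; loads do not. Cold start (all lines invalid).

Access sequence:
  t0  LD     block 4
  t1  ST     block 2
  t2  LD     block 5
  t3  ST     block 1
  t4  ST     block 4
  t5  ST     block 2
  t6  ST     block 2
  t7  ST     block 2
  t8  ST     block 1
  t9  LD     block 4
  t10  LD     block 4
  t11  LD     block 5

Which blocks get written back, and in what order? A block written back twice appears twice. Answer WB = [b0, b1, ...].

WB = [2, 4, 2, 1]

  0 | R B4 → L0 miss [-]
  1 | W B2 → L0 miss [D]
  2 | R B5 → L1 miss [-]
  3 | W B1 → L1 miss [D]
  4 | W B4 → L0 miss wb→B2 [D]
  5 | W B2 → L0 miss wb→B4 [D]
  6 | W B2 → L0 hit [D]
  7 | W B2 → L0 hit [D]
  8 | W B1 → L1 hit [D]
  9 | R B4 → L0 miss wb→B2 [-]
  10 | R B4 → L0 hit [-]
  11 | R B5 → L1 miss wb→B1 [-]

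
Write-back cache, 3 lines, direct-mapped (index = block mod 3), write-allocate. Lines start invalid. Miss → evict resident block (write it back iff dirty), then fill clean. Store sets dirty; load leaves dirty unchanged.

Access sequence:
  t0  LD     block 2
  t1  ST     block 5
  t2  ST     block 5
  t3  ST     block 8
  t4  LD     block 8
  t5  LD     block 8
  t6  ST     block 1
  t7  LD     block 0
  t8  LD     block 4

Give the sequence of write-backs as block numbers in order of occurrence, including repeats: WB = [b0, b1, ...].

WB = [5, 1]

0: R B2 → L2 miss [-]
1: W B5 → L2 miss [D]
2: W B5 → L2 hit [D]
3: W B8 → L2 miss wb→B5 [D]
4: R B8 → L2 hit [D]
5: R B8 → L2 hit [D]
6: W B1 → L1 miss [D]
7: R B0 → L0 miss [-]
8: R B4 → L1 miss wb→B1 [-]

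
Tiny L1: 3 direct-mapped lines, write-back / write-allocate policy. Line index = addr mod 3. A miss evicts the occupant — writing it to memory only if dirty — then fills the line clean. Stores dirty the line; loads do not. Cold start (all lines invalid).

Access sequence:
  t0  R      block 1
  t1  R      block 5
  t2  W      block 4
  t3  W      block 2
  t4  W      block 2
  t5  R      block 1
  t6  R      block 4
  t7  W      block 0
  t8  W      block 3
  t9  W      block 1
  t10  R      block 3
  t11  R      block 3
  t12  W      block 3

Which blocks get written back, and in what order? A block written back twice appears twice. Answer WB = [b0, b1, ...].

WB = [4, 0]

0: R B1 → L1 miss [-]
1: R B5 → L2 miss [-]
2: W B4 → L1 miss [D]
3: W B2 → L2 miss [D]
4: W B2 → L2 hit [D]
5: R B1 → L1 miss wb→B4 [-]
6: R B4 → L1 miss [-]
7: W B0 → L0 miss [D]
8: W B3 → L0 miss wb→B0 [D]
9: W B1 → L1 miss [D]
10: R B3 → L0 hit [D]
11: R B3 → L0 hit [D]
12: W B3 → L0 hit [D]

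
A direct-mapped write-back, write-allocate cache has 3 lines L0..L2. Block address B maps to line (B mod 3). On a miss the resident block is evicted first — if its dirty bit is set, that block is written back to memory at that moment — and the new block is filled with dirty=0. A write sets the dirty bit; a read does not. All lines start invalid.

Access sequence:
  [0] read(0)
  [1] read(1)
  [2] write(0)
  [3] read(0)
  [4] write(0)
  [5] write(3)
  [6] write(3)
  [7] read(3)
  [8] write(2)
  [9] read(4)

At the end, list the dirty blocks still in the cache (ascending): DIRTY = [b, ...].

DIRTY = [2, 3]

  0 | R B0 → L0 miss [-]
  1 | R B1 → L1 miss [-]
  2 | W B0 → L0 hit [D]
  3 | R B0 → L0 hit [D]
  4 | W B0 → L0 hit [D]
  5 | W B3 → L0 miss wb→B0 [D]
  6 | W B3 → L0 hit [D]
  7 | R B3 → L0 hit [D]
  8 | W B2 → L2 miss [D]
  9 | R B4 → L1 miss [-]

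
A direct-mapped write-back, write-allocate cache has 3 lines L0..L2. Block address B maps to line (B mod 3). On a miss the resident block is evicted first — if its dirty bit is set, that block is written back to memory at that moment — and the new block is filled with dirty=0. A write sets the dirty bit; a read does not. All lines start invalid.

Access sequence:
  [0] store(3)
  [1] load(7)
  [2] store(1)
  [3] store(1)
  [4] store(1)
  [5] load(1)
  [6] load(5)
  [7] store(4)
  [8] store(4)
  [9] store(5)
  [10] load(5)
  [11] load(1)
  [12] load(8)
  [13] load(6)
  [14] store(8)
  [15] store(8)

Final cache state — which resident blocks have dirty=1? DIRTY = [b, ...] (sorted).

DIRTY = [8]

0: W B3 -> L0 miss  d=D]
1: R B7 -> L1 miss  d=-]
2: W B1 -> L1 miss  d=D]
3: W B1 -> L1 hit  d=D]
4: W B1 -> L1 hit  d=D]
5: R B1 -> L1 hit  d=D]
6: R B5 -> L2 miss  d=-]
7: W B4 -> L1 miss wb->B1  d=D]
8: W B4 -> L1 hit  d=D]
9: W B5 -> L2 hit  d=D]
10: R B5 -> L2 hit  d=D]
11: R B1 -> L1 miss wb->B4  d=-]
12: R B8 -> L2 miss wb->B5  d=-]
13: R B6 -> L0 miss wb->B3  d=-]
14: W B8 -> L2 hit  d=D]
15: W B8 -> L2 hit  d=D]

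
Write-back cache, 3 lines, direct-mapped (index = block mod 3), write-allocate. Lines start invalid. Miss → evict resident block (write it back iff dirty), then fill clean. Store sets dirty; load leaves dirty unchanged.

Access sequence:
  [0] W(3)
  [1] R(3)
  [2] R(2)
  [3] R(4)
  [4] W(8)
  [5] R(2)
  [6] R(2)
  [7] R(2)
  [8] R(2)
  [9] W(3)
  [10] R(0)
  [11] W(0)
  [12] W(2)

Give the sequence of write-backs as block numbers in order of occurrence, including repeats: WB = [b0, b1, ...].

WB = [8, 3]

0: W B3 -> L0 miss  d=D]
1: R B3 -> L0 hit  d=D]
2: R B2 -> L2 miss  d=-]
3: R B4 -> L1 miss  d=-]
4: W B8 -> L2 miss  d=D]
5: R B2 -> L2 miss wb->B8  d=-]
6: R B2 -> L2 hit  d=-]
7: R B2 -> L2 hit  d=-]
8: R B2 -> L2 hit  d=-]
9: W B3 -> L0 hit  d=D]
10: R B0 -> L0 miss wb->B3  d=-]
11: W B0 -> L0 hit  d=D]
12: W B2 -> L2 hit  d=D]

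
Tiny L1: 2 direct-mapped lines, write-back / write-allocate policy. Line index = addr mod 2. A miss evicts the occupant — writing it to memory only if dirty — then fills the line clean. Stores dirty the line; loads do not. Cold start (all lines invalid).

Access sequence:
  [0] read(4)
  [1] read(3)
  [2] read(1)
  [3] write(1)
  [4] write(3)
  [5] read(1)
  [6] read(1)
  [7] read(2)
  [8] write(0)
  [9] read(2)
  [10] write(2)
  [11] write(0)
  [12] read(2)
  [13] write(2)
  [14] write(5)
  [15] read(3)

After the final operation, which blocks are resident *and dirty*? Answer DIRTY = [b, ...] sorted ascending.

DIRTY = [2]

0: R B4 → L0 miss [-]
1: R B3 → L1 miss [-]
2: R B1 → L1 miss [-]
3: W B1 → L1 hit [D]
4: W B3 → L1 miss wb→B1 [D]
5: R B1 → L1 miss wb→B3 [-]
6: R B1 → L1 hit [-]
7: R B2 → L0 miss [-]
8: W B0 → L0 miss [D]
9: R B2 → L0 miss wb→B0 [-]
10: W B2 → L0 hit [D]
11: W B0 → L0 miss wb→B2 [D]
12: R B2 → L0 miss wb→B0 [-]
13: W B2 → L0 hit [D]
14: W B5 → L1 miss [D]
15: R B3 → L1 miss wb→B5 [-]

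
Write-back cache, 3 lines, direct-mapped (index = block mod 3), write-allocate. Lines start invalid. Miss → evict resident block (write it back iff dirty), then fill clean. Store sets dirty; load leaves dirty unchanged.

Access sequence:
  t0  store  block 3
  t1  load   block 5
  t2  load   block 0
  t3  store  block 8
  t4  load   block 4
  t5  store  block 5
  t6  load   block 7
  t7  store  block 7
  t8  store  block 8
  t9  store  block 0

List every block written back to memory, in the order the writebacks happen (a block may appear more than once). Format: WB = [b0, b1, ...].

WB = [3, 8, 5]

  0 | W B3 → L0 miss [D]
  1 | R B5 → L2 miss [-]
  2 | R B0 → L0 miss wb→B3 [-]
  3 | W B8 → L2 miss [D]
  4 | R B4 → L1 miss [-]
  5 | W B5 → L2 miss wb→B8 [D]
  6 | R B7 → L1 miss [-]
  7 | W B7 → L1 hit [D]
  8 | W B8 → L2 miss wb→B5 [D]
  9 | W B0 → L0 hit [D]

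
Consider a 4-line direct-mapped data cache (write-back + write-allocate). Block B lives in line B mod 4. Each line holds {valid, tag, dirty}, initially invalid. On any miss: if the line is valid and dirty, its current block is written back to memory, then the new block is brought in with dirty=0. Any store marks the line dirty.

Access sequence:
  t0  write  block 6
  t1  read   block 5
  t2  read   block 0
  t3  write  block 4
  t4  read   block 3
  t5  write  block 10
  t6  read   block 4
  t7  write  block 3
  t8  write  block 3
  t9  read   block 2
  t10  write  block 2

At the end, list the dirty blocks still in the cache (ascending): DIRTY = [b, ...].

DIRTY = [2, 3, 4]

  0 | W B6 → L2 miss [D]
  1 | R B5 → L1 miss [-]
  2 | R B0 → L0 miss [-]
  3 | W B4 → L0 miss [D]
  4 | R B3 → L3 miss [-]
  5 | W B10 → L2 miss wb→B6 [D]
  6 | R B4 → L0 hit [D]
  7 | W B3 → L3 hit [D]
  8 | W B3 → L3 hit [D]
  9 | R B2 → L2 miss wb→B10 [-]
  10 | W B2 → L2 hit [D]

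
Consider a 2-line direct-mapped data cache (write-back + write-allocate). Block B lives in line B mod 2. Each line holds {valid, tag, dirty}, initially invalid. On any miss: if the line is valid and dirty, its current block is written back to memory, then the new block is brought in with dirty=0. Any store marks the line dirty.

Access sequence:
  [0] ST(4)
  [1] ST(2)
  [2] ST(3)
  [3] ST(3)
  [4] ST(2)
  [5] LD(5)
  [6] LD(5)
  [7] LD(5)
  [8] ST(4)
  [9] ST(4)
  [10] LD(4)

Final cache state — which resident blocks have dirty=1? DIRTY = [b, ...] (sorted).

0: W B4 -> L0 miss  d=D]
1: W B2 -> L0 miss wb->B4  d=D]
2: W B3 -> L1 miss  d=D]
3: W B3 -> L1 hit  d=D]
4: W B2 -> L0 hit  d=D]
5: R B5 -> L1 miss wb->B3  d=-]
6: R B5 -> L1 hit  d=-]
7: R B5 -> L1 hit  d=-]
8: W B4 -> L0 miss wb->B2  d=D]
9: W B4 -> L0 hit  d=D]
10: R B4 -> L0 hit  d=D]

DIRTY = [4]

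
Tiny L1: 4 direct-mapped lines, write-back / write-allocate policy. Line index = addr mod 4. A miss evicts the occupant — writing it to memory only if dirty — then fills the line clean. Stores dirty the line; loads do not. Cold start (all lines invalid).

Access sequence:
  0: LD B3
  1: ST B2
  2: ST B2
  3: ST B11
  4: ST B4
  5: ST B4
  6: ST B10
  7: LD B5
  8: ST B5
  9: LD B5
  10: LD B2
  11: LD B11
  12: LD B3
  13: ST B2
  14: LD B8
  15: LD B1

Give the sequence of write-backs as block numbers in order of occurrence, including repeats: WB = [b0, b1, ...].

0: R B3 -> L3 miss  d=-]
1: W B2 -> L2 miss  d=D]
2: W B2 -> L2 hit  d=D]
3: W B11 -> L3 miss  d=D]
4: W B4 -> L0 miss  d=D]
5: W B4 -> L0 hit  d=D]
6: W B10 -> L2 miss wb->B2  d=D]
7: R B5 -> L1 miss  d=-]
8: W B5 -> L1 hit  d=D]
9: R B5 -> L1 hit  d=D]
10: R B2 -> L2 miss wb->B10  d=-]
11: R B11 -> L3 hit  d=D]
12: R B3 -> L3 miss wb->B11  d=-]
13: W B2 -> L2 hit  d=D]
14: R B8 -> L0 miss wb->B4  d=-]
15: R B1 -> L1 miss wb->B5  d=-]

WB = [2, 10, 11, 4, 5]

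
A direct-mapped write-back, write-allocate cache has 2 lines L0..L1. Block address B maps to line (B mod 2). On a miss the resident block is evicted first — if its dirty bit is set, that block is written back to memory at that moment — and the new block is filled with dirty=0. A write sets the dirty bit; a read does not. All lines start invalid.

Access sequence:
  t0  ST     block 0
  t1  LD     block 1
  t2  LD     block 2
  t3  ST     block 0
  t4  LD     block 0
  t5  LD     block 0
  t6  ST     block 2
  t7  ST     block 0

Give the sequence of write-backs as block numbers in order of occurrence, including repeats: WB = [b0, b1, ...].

WB = [0, 0, 2]

0: W B0 → L0 miss [D]
1: R B1 → L1 miss [-]
2: R B2 → L0 miss wb→B0 [-]
3: W B0 → L0 miss [D]
4: R B0 → L0 hit [D]
5: R B0 → L0 hit [D]
6: W B2 → L0 miss wb→B0 [D]
7: W B0 → L0 miss wb→B2 [D]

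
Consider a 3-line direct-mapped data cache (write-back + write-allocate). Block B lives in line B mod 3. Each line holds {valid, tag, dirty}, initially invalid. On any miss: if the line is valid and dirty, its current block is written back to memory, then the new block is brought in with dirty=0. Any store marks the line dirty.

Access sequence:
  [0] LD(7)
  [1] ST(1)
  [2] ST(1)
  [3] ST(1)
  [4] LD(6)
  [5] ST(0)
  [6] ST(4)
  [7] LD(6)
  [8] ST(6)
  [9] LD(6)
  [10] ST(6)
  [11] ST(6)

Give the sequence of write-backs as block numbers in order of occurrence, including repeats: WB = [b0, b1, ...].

WB = [1, 0]

0: R B7 -> L1 miss  d=-]
1: W B1 -> L1 miss  d=D]
2: W B1 -> L1 hit  d=D]
3: W B1 -> L1 hit  d=D]
4: R B6 -> L0 miss  d=-]
5: W B0 -> L0 miss  d=D]
6: W B4 -> L1 miss wb->B1  d=D]
7: R B6 -> L0 miss wb->B0  d=-]
8: W B6 -> L0 hit  d=D]
9: R B6 -> L0 hit  d=D]
10: W B6 -> L0 hit  d=D]
11: W B6 -> L0 hit  d=D]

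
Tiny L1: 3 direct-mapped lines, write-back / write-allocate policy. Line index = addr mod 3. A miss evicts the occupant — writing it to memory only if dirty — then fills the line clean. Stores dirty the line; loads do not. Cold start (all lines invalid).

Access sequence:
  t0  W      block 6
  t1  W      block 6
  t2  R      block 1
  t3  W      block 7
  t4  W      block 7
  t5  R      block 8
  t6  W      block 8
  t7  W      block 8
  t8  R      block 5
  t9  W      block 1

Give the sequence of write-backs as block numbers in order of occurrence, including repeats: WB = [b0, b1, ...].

WB = [8, 7]

0: W B6 -> L0 miss  d=D]
1: W B6 -> L0 hit  d=D]
2: R B1 -> L1 miss  d=-]
3: W B7 -> L1 miss  d=D]
4: W B7 -> L1 hit  d=D]
5: R B8 -> L2 miss  d=-]
6: W B8 -> L2 hit  d=D]
7: W B8 -> L2 hit  d=D]
8: R B5 -> L2 miss wb->B8  d=-]
9: W B1 -> L1 miss wb->B7  d=D]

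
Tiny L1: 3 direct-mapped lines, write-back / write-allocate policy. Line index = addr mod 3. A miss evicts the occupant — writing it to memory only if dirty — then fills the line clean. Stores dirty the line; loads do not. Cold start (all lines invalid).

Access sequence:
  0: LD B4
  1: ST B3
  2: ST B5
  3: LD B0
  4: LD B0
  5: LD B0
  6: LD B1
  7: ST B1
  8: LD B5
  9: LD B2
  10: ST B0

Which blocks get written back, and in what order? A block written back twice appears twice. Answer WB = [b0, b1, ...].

  0 | R B4 → L1 miss [-]
  1 | W B3 → L0 miss [D]
  2 | W B5 → L2 miss [D]
  3 | R B0 → L0 miss wb→B3 [-]
  4 | R B0 → L0 hit [-]
  5 | R B0 → L0 hit [-]
  6 | R B1 → L1 miss [-]
  7 | W B1 → L1 hit [D]
  8 | R B5 → L2 hit [D]
  9 | R B2 → L2 miss wb→B5 [-]
  10 | W B0 → L0 hit [D]

WB = [3, 5]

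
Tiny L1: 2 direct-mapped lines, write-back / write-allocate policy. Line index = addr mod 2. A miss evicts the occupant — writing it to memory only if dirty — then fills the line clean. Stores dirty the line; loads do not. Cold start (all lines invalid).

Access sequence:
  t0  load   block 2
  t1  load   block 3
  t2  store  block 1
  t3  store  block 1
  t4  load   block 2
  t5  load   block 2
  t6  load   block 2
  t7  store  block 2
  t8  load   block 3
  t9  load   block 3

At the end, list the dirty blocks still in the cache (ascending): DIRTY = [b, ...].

  0 | R B2 → L0 miss [-]
  1 | R B3 → L1 miss [-]
  2 | W B1 → L1 miss [D]
  3 | W B1 → L1 hit [D]
  4 | R B2 → L0 hit [-]
  5 | R B2 → L0 hit [-]
  6 | R B2 → L0 hit [-]
  7 | W B2 → L0 hit [D]
  8 | R B3 → L1 miss wb→B1 [-]
  9 | R B3 → L1 hit [-]

DIRTY = [2]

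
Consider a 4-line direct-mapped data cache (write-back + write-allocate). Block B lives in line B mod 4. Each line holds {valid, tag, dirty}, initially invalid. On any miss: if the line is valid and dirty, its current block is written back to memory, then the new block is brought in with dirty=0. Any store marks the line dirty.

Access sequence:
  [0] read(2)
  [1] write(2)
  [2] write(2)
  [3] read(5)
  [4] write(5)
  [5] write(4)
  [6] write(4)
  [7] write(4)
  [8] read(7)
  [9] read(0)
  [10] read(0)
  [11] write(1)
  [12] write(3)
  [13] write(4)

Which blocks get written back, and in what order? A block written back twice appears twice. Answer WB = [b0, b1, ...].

0: R B2 → L2 miss [-]
1: W B2 → L2 hit [D]
2: W B2 → L2 hit [D]
3: R B5 → L1 miss [-]
4: W B5 → L1 hit [D]
5: W B4 → L0 miss [D]
6: W B4 → L0 hit [D]
7: W B4 → L0 hit [D]
8: R B7 → L3 miss [-]
9: R B0 → L0 miss wb→B4 [-]
10: R B0 → L0 hit [-]
11: W B1 → L1 miss wb→B5 [D]
12: W B3 → L3 miss [D]
13: W B4 → L0 miss [D]

WB = [4, 5]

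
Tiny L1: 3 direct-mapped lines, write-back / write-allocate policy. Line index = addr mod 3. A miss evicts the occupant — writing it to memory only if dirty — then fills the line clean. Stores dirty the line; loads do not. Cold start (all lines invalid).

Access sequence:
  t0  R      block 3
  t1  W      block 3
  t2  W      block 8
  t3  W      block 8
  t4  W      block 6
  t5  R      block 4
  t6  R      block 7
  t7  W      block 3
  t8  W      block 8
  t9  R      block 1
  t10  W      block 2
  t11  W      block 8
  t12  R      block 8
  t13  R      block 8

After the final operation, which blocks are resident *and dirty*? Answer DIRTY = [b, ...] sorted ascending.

DIRTY = [3, 8]

0: R B3 -> L0 miss  d=-]
1: W B3 -> L0 hit  d=D]
2: W B8 -> L2 miss  d=D]
3: W B8 -> L2 hit  d=D]
4: W B6 -> L0 miss wb->B3  d=D]
5: R B4 -> L1 miss  d=-]
6: R B7 -> L1 miss  d=-]
7: W B3 -> L0 miss wb->B6  d=D]
8: W B8 -> L2 hit  d=D]
9: R B1 -> L1 miss  d=-]
10: W B2 -> L2 miss wb->B8  d=D]
11: W B8 -> L2 miss wb->B2  d=D]
12: R B8 -> L2 hit  d=D]
13: R B8 -> L2 hit  d=D]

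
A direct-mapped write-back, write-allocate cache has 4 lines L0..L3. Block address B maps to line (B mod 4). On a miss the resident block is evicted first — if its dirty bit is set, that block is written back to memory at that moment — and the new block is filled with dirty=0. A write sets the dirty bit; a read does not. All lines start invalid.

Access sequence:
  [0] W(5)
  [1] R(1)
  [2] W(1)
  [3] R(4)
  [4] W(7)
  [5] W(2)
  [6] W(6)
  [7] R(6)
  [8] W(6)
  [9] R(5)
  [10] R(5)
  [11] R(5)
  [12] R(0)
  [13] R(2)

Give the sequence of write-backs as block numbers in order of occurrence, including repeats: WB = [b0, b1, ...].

  0 | W B5 → L1 miss [D]
  1 | R B1 → L1 miss wb→B5 [-]
  2 | W B1 → L1 hit [D]
  3 | R B4 → L0 miss [-]
  4 | W B7 → L3 miss [D]
  5 | W B2 → L2 miss [D]
  6 | W B6 → L2 miss wb→B2 [D]
  7 | R B6 → L2 hit [D]
  8 | W B6 → L2 hit [D]
  9 | R B5 → L1 miss wb→B1 [-]
  10 | R B5 → L1 hit [-]
  11 | R B5 → L1 hit [-]
  12 | R B0 → L0 miss [-]
  13 | R B2 → L2 miss wb→B6 [-]

WB = [5, 2, 1, 6]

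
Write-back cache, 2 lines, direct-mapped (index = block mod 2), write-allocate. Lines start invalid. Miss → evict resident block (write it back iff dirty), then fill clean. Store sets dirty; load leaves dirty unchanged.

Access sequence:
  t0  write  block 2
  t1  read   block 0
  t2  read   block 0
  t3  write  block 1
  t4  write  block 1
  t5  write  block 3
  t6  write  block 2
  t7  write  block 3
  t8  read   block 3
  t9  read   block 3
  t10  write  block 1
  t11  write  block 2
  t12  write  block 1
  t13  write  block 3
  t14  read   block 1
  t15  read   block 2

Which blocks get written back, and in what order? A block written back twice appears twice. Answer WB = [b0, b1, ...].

0: W B2 → L0 miss [D]
1: R B0 → L0 miss wb→B2 [-]
2: R B0 → L0 hit [-]
3: W B1 → L1 miss [D]
4: W B1 → L1 hit [D]
5: W B3 → L1 miss wb→B1 [D]
6: W B2 → L0 miss [D]
7: W B3 → L1 hit [D]
8: R B3 → L1 hit [D]
9: R B3 → L1 hit [D]
10: W B1 → L1 miss wb→B3 [D]
11: W B2 → L0 hit [D]
12: W B1 → L1 hit [D]
13: W B3 → L1 miss wb→B1 [D]
14: R B1 → L1 miss wb→B3 [-]
15: R B2 → L0 hit [D]

WB = [2, 1, 3, 1, 3]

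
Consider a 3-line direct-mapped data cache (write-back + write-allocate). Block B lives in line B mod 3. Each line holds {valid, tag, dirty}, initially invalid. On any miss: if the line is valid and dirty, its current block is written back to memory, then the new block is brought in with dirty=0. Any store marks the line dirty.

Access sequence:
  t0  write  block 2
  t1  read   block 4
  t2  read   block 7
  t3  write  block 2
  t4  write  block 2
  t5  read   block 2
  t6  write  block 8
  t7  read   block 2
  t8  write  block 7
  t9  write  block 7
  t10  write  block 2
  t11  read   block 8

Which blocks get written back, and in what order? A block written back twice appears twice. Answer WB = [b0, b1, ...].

WB = [2, 8, 2]

0: W B2 -> L2 miss  d=D]
1: R B4 -> L1 miss  d=-]
2: R B7 -> L1 miss  d=-]
3: W B2 -> L2 hit  d=D]
4: W B2 -> L2 hit  d=D]
5: R B2 -> L2 hit  d=D]
6: W B8 -> L2 miss wb->B2  d=D]
7: R B2 -> L2 miss wb->B8  d=-]
8: W B7 -> L1 hit  d=D]
9: W B7 -> L1 hit  d=D]
10: W B2 -> L2 hit  d=D]
11: R B8 -> L2 miss wb->B2  d=-]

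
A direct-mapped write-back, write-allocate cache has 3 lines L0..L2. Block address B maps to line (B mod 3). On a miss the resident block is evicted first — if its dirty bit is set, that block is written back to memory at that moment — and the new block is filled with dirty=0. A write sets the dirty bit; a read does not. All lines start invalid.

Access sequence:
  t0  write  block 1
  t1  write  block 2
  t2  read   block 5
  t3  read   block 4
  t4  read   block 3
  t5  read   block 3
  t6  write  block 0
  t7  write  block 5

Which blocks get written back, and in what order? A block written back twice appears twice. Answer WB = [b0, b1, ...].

0: W B1 → L1 miss [D]
1: W B2 → L2 miss [D]
2: R B5 → L2 miss wb→B2 [-]
3: R B4 → L1 miss wb→B1 [-]
4: R B3 → L0 miss [-]
5: R B3 → L0 hit [-]
6: W B0 → L0 miss [D]
7: W B5 → L2 hit [D]

WB = [2, 1]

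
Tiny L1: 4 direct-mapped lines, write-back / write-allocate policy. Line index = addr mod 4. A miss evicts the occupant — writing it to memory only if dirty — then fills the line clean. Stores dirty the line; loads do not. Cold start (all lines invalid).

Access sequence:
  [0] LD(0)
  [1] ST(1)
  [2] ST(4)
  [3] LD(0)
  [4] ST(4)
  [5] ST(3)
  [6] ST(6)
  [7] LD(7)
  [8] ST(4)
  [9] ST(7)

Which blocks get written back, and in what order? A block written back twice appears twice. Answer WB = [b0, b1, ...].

WB = [4, 3]

0: R B0 → L0 miss [-]
1: W B1 → L1 miss [D]
2: W B4 → L0 miss [D]
3: R B0 → L0 miss wb→B4 [-]
4: W B4 → L0 miss [D]
5: W B3 → L3 miss [D]
6: W B6 → L2 miss [D]
7: R B7 → L3 miss wb→B3 [-]
8: W B4 → L0 hit [D]
9: W B7 → L3 hit [D]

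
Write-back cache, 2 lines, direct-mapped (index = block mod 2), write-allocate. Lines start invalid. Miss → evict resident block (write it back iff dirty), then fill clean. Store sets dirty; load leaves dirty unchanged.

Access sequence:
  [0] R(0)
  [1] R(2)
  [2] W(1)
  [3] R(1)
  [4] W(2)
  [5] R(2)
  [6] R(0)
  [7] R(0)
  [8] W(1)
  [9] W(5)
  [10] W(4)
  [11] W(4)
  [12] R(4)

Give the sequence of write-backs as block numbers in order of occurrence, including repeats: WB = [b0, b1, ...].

WB = [2, 1]

0: R B0 -> L0 miss  d=-]
1: R B2 -> L0 miss  d=-]
2: W B1 -> L1 miss  d=D]
3: R B1 -> L1 hit  d=D]
4: W B2 -> L0 hit  d=D]
5: R B2 -> L0 hit  d=D]
6: R B0 -> L0 miss wb->B2  d=-]
7: R B0 -> L0 hit  d=-]
8: W B1 -> L1 hit  d=D]
9: W B5 -> L1 miss wb->B1  d=D]
10: W B4 -> L0 miss  d=D]
11: W B4 -> L0 hit  d=D]
12: R B4 -> L0 hit  d=D]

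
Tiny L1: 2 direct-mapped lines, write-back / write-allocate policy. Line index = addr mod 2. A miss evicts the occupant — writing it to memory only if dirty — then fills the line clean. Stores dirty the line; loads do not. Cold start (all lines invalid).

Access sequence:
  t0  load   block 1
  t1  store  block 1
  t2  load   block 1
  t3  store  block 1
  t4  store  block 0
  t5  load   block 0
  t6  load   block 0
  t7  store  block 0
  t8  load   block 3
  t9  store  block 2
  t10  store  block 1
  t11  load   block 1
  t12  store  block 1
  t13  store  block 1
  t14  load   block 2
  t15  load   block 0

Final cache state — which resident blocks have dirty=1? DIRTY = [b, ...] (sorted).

DIRTY = [1]

0: R B1 → L1 miss [-]
1: W B1 → L1 hit [D]
2: R B1 → L1 hit [D]
3: W B1 → L1 hit [D]
4: W B0 → L0 miss [D]
5: R B0 → L0 hit [D]
6: R B0 → L0 hit [D]
7: W B0 → L0 hit [D]
8: R B3 → L1 miss wb→B1 [-]
9: W B2 → L0 miss wb→B0 [D]
10: W B1 → L1 miss [D]
11: R B1 → L1 hit [D]
12: W B1 → L1 hit [D]
13: W B1 → L1 hit [D]
14: R B2 → L0 hit [D]
15: R B0 → L0 miss wb→B2 [-]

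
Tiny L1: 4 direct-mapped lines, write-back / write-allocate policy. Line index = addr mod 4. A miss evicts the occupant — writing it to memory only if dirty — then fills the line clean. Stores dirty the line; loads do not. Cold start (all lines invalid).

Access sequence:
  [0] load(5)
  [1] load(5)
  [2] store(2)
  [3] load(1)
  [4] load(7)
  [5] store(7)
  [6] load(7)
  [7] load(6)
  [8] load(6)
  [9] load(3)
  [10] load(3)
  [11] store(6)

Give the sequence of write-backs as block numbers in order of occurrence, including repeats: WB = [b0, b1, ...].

WB = [2, 7]

0: R B5 → L1 miss [-]
1: R B5 → L1 hit [-]
2: W B2 → L2 miss [D]
3: R B1 → L1 miss [-]
4: R B7 → L3 miss [-]
5: W B7 → L3 hit [D]
6: R B7 → L3 hit [D]
7: R B6 → L2 miss wb→B2 [-]
8: R B6 → L2 hit [-]
9: R B3 → L3 miss wb→B7 [-]
10: R B3 → L3 hit [-]
11: W B6 → L2 hit [D]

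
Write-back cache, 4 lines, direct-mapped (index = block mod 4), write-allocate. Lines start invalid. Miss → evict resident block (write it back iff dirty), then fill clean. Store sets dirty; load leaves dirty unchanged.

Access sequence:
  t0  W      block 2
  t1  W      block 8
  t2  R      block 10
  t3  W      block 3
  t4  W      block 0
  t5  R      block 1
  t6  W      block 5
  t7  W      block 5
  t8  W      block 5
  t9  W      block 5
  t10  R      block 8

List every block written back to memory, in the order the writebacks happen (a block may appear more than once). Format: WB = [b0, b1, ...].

WB = [2, 8, 0]

  0 | W B2 → L2 miss [D]
  1 | W B8 → L0 miss [D]
  2 | R B10 → L2 miss wb→B2 [-]
  3 | W B3 → L3 miss [D]
  4 | W B0 → L0 miss wb→B8 [D]
  5 | R B1 → L1 miss [-]
  6 | W B5 → L1 miss [D]
  7 | W B5 → L1 hit [D]
  8 | W B5 → L1 hit [D]
  9 | W B5 → L1 hit [D]
  10 | R B8 → L0 miss wb→B0 [-]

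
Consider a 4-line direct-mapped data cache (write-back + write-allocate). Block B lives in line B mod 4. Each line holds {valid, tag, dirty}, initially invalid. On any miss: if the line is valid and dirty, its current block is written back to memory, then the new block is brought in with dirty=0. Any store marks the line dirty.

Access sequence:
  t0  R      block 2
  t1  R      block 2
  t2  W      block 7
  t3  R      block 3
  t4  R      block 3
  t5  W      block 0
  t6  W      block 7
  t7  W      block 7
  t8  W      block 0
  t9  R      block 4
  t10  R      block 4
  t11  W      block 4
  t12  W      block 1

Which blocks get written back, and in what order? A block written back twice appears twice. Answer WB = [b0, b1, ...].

WB = [7, 0]

0: R B2 → L2 miss [-]
1: R B2 → L2 hit [-]
2: W B7 → L3 miss [D]
3: R B3 → L3 miss wb→B7 [-]
4: R B3 → L3 hit [-]
5: W B0 → L0 miss [D]
6: W B7 → L3 miss [D]
7: W B7 → L3 hit [D]
8: W B0 → L0 hit [D]
9: R B4 → L0 miss wb→B0 [-]
10: R B4 → L0 hit [-]
11: W B4 → L0 hit [D]
12: W B1 → L1 miss [D]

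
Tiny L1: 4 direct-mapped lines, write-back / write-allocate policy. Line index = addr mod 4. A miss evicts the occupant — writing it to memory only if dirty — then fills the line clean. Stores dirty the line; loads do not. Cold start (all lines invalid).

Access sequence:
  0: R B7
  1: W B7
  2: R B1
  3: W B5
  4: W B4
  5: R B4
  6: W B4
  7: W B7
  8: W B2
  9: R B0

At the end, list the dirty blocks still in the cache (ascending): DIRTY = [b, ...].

0: R B7 → L3 miss [-]
1: W B7 → L3 hit [D]
2: R B1 → L1 miss [-]
3: W B5 → L1 miss [D]
4: W B4 → L0 miss [D]
5: R B4 → L0 hit [D]
6: W B4 → L0 hit [D]
7: W B7 → L3 hit [D]
8: W B2 → L2 miss [D]
9: R B0 → L0 miss wb→B4 [-]

DIRTY = [2, 5, 7]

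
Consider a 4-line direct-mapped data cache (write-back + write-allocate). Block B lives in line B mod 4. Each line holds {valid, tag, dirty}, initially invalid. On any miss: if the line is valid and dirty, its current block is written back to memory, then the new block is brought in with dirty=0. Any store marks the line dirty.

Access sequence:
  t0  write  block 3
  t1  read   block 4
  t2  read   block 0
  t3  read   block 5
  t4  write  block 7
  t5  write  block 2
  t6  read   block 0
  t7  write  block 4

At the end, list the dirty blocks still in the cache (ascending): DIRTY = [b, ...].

DIRTY = [2, 4, 7]

0: W B3 → L3 miss [D]
1: R B4 → L0 miss [-]
2: R B0 → L0 miss [-]
3: R B5 → L1 miss [-]
4: W B7 → L3 miss wb→B3 [D]
5: W B2 → L2 miss [D]
6: R B0 → L0 hit [-]
7: W B4 → L0 miss [D]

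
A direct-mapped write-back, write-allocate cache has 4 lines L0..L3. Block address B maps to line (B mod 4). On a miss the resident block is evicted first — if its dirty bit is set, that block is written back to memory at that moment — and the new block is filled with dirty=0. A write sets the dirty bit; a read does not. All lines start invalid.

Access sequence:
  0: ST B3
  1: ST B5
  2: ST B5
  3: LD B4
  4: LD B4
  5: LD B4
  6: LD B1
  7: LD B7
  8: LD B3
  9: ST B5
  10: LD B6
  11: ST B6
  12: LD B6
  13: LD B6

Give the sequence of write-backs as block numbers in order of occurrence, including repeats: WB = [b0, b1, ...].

WB = [5, 3]

0: W B3 -> L3 miss  d=D]
1: W B5 -> L1 miss  d=D]
2: W B5 -> L1 hit  d=D]
3: R B4 -> L0 miss  d=-]
4: R B4 -> L0 hit  d=-]
5: R B4 -> L0 hit  d=-]
6: R B1 -> L1 miss wb->B5  d=-]
7: R B7 -> L3 miss wb->B3  d=-]
8: R B3 -> L3 miss  d=-]
9: W B5 -> L1 miss  d=D]
10: R B6 -> L2 miss  d=-]
11: W B6 -> L2 hit  d=D]
12: R B6 -> L2 hit  d=D]
13: R B6 -> L2 hit  d=D]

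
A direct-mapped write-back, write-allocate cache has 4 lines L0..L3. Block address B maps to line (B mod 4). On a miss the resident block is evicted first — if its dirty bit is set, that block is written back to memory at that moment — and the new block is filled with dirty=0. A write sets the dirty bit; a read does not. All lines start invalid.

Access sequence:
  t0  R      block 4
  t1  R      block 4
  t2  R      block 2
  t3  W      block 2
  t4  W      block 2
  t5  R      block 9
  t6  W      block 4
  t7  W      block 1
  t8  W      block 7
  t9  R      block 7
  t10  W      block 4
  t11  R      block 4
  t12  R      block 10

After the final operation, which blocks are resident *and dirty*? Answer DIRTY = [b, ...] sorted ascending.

0: R B4 → L0 miss [-]
1: R B4 → L0 hit [-]
2: R B2 → L2 miss [-]
3: W B2 → L2 hit [D]
4: W B2 → L2 hit [D]
5: R B9 → L1 miss [-]
6: W B4 → L0 hit [D]
7: W B1 → L1 miss [D]
8: W B7 → L3 miss [D]
9: R B7 → L3 hit [D]
10: W B4 → L0 hit [D]
11: R B4 → L0 hit [D]
12: R B10 → L2 miss wb→B2 [-]

DIRTY = [1, 4, 7]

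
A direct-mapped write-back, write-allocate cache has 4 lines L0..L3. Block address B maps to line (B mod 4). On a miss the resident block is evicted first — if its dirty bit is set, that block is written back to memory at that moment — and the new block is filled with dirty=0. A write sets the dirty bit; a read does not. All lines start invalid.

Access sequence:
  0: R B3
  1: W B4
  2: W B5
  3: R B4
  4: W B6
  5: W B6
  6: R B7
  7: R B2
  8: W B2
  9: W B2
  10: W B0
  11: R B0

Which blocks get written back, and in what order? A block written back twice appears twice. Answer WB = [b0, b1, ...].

WB = [6, 4]

0: R B3 -> L3 miss  d=-]
1: W B4 -> L0 miss  d=D]
2: W B5 -> L1 miss  d=D]
3: R B4 -> L0 hit  d=D]
4: W B6 -> L2 miss  d=D]
5: W B6 -> L2 hit  d=D]
6: R B7 -> L3 miss  d=-]
7: R B2 -> L2 miss wb->B6  d=-]
8: W B2 -> L2 hit  d=D]
9: W B2 -> L2 hit  d=D]
10: W B0 -> L0 miss wb->B4  d=D]
11: R B0 -> L0 hit  d=D]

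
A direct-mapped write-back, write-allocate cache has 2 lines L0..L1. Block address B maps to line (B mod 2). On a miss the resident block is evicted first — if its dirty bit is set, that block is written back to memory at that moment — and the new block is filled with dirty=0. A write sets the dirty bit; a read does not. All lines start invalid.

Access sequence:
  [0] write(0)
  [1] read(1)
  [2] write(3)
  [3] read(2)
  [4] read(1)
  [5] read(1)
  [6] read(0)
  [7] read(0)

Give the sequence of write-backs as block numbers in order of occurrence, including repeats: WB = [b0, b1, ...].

  0 | W B0 → L0 miss [D]
  1 | R B1 → L1 miss [-]
  2 | W B3 → L1 miss [D]
  3 | R B2 → L0 miss wb→B0 [-]
  4 | R B1 → L1 miss wb→B3 [-]
  5 | R B1 → L1 hit [-]
  6 | R B0 → L0 miss [-]
  7 | R B0 → L0 hit [-]

WB = [0, 3]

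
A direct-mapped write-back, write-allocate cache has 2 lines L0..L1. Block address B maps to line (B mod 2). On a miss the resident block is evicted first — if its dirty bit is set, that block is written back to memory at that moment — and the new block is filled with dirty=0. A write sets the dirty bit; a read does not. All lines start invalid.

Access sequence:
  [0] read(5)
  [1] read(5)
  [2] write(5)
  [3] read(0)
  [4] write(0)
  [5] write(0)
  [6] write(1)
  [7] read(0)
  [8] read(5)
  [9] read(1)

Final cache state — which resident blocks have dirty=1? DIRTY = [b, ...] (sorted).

0: R B5 → L1 miss [-]
1: R B5 → L1 hit [-]
2: W B5 → L1 hit [D]
3: R B0 → L0 miss [-]
4: W B0 → L0 hit [D]
5: W B0 → L0 hit [D]
6: W B1 → L1 miss wb→B5 [D]
7: R B0 → L0 hit [D]
8: R B5 → L1 miss wb→B1 [-]
9: R B1 → L1 miss [-]

DIRTY = [0]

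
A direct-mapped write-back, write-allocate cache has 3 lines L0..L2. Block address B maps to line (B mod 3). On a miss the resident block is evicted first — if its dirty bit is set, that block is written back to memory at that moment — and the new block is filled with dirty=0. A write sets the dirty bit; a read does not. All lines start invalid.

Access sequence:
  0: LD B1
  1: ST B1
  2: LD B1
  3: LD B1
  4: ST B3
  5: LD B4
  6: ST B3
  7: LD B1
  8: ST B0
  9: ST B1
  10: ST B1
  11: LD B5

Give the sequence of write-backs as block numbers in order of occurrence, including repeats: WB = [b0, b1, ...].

  0 | R B1 → L1 miss [-]
  1 | W B1 → L1 hit [D]
  2 | R B1 → L1 hit [D]
  3 | R B1 → L1 hit [D]
  4 | W B3 → L0 miss [D]
  5 | R B4 → L1 miss wb→B1 [-]
  6 | W B3 → L0 hit [D]
  7 | R B1 → L1 miss [-]
  8 | W B0 → L0 miss wb→B3 [D]
  9 | W B1 → L1 hit [D]
  10 | W B1 → L1 hit [D]
  11 | R B5 → L2 miss [-]

WB = [1, 3]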